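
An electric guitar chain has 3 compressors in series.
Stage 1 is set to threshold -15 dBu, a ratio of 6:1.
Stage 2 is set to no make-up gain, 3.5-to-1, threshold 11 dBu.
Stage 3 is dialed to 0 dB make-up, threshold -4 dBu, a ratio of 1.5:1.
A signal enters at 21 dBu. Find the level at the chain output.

Stage 1: 21 dBu is 36 dB over -15 dBu; at 6:1 that becomes 6 dB over, giving -9 dBu.
Stage 2: -9 dBu ≤ 11 dBu, so stage 2 doesn't engage; output -9 dBu.
Stage 3: below threshold (-9 ≤ -4); passes unchanged; output -9 dBu.

-9 dBu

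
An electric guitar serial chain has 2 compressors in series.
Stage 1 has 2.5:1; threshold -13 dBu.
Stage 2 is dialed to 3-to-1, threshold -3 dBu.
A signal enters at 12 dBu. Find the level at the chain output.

Stage 1: overshoot 25 dB → 25/2.5 = 10 dB → -3 dBu.
Stage 2: -3 dBu ≤ -3 dBu, so stage 2 doesn't engage; output -3 dBu.

-3 dBu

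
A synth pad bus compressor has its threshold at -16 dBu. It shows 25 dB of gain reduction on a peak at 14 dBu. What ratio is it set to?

6:1

Input overshoot = 14 − (-16) = 30 dB.
Output overshoot = 30 − 25 = 5 dB.
Ratio = input overshoot / output overshoot = 30 / 5 = 6.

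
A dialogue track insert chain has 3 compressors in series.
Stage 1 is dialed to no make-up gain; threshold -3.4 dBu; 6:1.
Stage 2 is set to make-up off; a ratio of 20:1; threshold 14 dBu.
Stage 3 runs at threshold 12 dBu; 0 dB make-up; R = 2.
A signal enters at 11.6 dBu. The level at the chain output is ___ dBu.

Stage 1: 11.6 dBu is 15 dB over -3.4 dBu; at 6:1 that becomes 2.5 dB over, giving -0.9 dBu.
Stage 2: below threshold (-0.9 ≤ 14); passes unchanged; output -0.9 dBu.
Stage 3: -0.9 dBu is at or below the 12 dBu threshold — no compression; output -0.9 dBu.

-0.9 dBu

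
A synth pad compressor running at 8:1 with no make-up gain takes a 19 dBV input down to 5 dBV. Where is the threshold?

Input is 16 dB above T (since output overshoot × R = input overshoot: (5 − T)·8 = 19 − T gives T = 3 dBV).
Check: 3 + (19 − 3)/8 = 3 + 2 = 5 dBV. ✓

3 dBV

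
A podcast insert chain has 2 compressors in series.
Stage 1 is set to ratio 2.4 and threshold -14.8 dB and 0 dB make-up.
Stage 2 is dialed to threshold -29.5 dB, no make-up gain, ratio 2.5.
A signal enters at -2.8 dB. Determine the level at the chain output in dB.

Stage 1: overshoot 12 dB → 12/2.4 = 5 dB → -9.8 dB.
Stage 2: overshoot 19.7 dB → 19.7/2.5 = 7.88 dB → -21.62 dB.

-21.62 dB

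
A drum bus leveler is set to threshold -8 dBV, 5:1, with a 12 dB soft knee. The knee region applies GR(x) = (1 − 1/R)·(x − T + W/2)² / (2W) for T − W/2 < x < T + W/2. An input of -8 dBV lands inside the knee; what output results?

x − T + W/2 = -8 − (-8) + 6 = 6.
GR = (1 − 1/5) × 6² / 24 = 0.8 × 36 / 24 = 1.2 dB.
Output = -8 − 1.2 = -9.2 dBV.

-9.2 dBV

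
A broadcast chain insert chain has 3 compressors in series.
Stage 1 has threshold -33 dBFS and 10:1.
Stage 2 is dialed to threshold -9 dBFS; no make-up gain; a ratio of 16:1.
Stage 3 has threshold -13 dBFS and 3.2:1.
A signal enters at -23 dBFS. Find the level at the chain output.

Stage 1: overshoot 10 dB → 10/10 = 1 dB → -32 dBFS.
Stage 2: -32 dBFS is at or below the -9 dBFS threshold — no compression; output -32 dBFS.
Stage 3: -32 dBFS is at or below the -13 dBFS threshold — no compression; output -32 dBFS.

-32 dBFS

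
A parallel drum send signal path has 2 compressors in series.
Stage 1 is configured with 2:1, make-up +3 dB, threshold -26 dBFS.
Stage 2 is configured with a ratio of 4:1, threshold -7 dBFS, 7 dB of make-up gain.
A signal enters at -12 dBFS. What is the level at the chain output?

Stage 1: 14 dB above -26 dBFS, reduced 2:1 to 7 dB above → -19 dBFS; +3 dB make-up → -16 dBFS.
Stage 2: below threshold (-16 ≤ -7); passes unchanged; make-up brings it to -9 dBFS.

-9 dBFS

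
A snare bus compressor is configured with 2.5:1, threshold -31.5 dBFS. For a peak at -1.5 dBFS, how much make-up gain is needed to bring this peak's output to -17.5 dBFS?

The peak compresses to -31.5 + 30/2.5 = -19.5 dBFS.
To reach -17.5 dBFS requires -17.5 − (-19.5) = 2 dB of make-up.

2 dB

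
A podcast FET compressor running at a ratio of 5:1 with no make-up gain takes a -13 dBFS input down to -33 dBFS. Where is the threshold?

-38 dBFS

Gain reduction = -13 − (-33) = 20 dB; output overshoot = GR / (R − 1) = 20 / 4 = 5 dB.
Threshold = output − output overshoot = -33 − 5 = -38 dBFS.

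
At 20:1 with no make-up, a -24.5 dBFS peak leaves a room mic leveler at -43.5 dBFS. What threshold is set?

Input is 20 dB above T (since output overshoot × R = input overshoot: (-43.5 − T)·20 = -24.5 − T gives T = -44.5 dBFS).
Check: -44.5 + (-24.5 − (-44.5))/20 = -44.5 + 1 = -43.5 dBFS. ✓

-44.5 dBFS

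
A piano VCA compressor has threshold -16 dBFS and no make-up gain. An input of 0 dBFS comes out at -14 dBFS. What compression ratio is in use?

Input overshoot = 0 − (-16) = 16 dB; output overshoot = -14 − (-16) = 2 dB.
Ratio = 16 / 2 = 8.

8:1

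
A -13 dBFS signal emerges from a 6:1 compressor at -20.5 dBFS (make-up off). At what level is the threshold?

-22 dBFS

Input is 9 dB above T (since output overshoot × R = input overshoot: (-20.5 − T)·6 = -13 − T gives T = -22 dBFS).
Check: -22 + (-13 − (-22))/6 = -22 + 1.5 = -20.5 dBFS. ✓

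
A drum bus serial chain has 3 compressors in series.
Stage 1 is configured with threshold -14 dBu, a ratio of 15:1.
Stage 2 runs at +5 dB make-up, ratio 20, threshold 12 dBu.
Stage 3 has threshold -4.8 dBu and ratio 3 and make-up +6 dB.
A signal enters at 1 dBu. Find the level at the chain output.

Stage 1: 15 dB above -14 dBu, reduced 15:1 to 1 dB above → -13 dBu.
Stage 2: below threshold (-13 ≤ 12); passes unchanged; make-up brings it to -8 dBu.
Stage 3: -8 dBu is at or below the -4.8 dBu threshold — no compression; make-up brings it to -2 dBu.

-2 dBu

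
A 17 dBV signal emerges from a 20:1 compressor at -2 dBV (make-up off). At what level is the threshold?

-3 dBV

Input is 20 dB above T (since output overshoot × R = input overshoot: (-2 − T)·20 = 17 − T gives T = -3 dBV).
Check: -3 + (17 − (-3))/20 = -3 + 1 = -2 dBV. ✓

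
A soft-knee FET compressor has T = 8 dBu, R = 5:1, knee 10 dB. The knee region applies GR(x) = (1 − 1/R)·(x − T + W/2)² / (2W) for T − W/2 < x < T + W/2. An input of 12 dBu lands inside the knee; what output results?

x − T + W/2 = 12 − 8 + 5 = 9.
GR = (1 − 1/5) × 9² / 20 = 0.8 × 81 / 20 = 3.24 dB.
Output = 12 − 3.24 = 8.76 dBu.

8.76 dBu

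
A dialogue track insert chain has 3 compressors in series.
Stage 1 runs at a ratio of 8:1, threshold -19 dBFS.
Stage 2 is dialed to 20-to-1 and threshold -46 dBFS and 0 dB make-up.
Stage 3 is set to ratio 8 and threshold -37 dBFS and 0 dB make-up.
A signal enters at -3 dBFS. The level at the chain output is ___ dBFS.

-44.55 dBFS

Stage 1: overshoot 16 dB → 16/8 = 2 dB → -17 dBFS.
Stage 2: -17 dBFS is 29 dB over -46 dBFS; at 20:1 that becomes 1.45 dB over, giving -44.55 dBFS.
Stage 3: -44.55 dBFS is at or below the -37 dBFS threshold — no compression; output -44.55 dBFS.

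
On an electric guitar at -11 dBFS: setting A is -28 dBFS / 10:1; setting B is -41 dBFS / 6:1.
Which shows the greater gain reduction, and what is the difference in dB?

A: overshoot 17 dB → output overshoot 1.7 dB → GR 15.3 dB.
B: overshoot 30 dB → output overshoot 5 dB → GR 25 dB.
Difference: 9.7 dB in favour of B.

B, by 9.7 dB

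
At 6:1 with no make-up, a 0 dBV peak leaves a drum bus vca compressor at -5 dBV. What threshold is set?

Input is 6 dB above T (since output overshoot × R = input overshoot: (-5 − T)·6 = 0 − T gives T = -6 dBV).
Check: -6 + (0 − (-6))/6 = -6 + 1 = -5 dBV. ✓

-6 dBV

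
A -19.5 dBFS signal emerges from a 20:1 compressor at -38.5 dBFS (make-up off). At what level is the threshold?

Let T be the threshold. Output overshoot = (input overshoot)/R, so -38.5 − T = (-19.5 − T)/20.
20·(-38.5 − T) = -19.5 − T → 19·T = -770 − (-19.5) = -750.5.
T = -750.5/19 = -39.5 dBFS.

-39.5 dBFS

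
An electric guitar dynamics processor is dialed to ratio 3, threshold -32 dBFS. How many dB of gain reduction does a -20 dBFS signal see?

8 dB

-20 dBFS exceeds the threshold by 12 dB.
At 3:1, output sits 12/3 = 4 dB above threshold.
GR = overshoot in − overshoot out = 12 − 4 = 8 dB.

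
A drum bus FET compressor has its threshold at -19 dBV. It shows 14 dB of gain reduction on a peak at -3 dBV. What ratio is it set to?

8:1

Input overshoot = -3 − (-19) = 16 dB.
Output overshoot = 16 − 14 = 2 dB.
Ratio = input overshoot / output overshoot = 16 / 2 = 8.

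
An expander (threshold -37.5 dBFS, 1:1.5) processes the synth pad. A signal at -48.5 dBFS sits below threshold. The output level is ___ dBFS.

-54 dBFS

The input is 11 dB below the -37.5 dBFS threshold.
A 1:1.5 expander multiplies undershoot by 1.5: 11 × 1.5 = 16.5 dB below threshold.
Output = -37.5 − 16.5 = -54 dBFS.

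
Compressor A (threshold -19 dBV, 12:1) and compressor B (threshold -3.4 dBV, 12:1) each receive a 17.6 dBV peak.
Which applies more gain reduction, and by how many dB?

A: overshoot 36.6 dB → output overshoot 3.05 dB → GR 33.55 dB.
B: overshoot 21 dB → output overshoot 1.75 dB → GR 19.25 dB.
Difference: 14.3 dB in favour of A.

A, by 14.3 dB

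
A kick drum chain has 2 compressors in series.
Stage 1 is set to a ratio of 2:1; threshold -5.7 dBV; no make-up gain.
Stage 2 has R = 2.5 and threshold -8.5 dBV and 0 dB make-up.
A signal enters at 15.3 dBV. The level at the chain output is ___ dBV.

-3.18 dBV

Stage 1: 21 dB above -5.7 dBV, reduced 2:1 to 10.5 dB above → 4.8 dBV.
Stage 2: 4.8 dBV is 13.3 dB over -8.5 dBV; at 2.5:1 that becomes 5.32 dB over, giving -3.18 dBV.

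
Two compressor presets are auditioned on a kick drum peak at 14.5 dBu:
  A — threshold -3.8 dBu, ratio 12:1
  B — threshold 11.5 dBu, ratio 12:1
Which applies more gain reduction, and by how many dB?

A: overshoot 18.3 dB → output overshoot 1.525 dB → GR 16.775 dB.
B: overshoot 3 dB → output overshoot 0.25 dB → GR 2.75 dB.
Difference: 14.025 dB in favour of A.

A, by 14.025 dB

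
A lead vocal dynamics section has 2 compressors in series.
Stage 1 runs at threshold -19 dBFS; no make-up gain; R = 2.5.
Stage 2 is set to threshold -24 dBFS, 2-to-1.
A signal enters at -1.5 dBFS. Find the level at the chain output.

-18 dBFS

Stage 1: 17.5 dB above -19 dBFS, reduced 2.5:1 to 7 dB above → -12 dBFS.
Stage 2: 12 dB above -24 dBFS, reduced 2:1 to 6 dB above → -18 dBFS.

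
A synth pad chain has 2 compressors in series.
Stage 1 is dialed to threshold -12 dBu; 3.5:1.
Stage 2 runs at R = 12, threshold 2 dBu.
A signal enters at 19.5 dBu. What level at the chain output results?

Stage 1: overshoot 31.5 dB → 31.5/3.5 = 9 dB → -3 dBu.
Stage 2: -3 dBu is at or below the 2 dBu threshold — no compression; output -3 dBu.

-3 dBu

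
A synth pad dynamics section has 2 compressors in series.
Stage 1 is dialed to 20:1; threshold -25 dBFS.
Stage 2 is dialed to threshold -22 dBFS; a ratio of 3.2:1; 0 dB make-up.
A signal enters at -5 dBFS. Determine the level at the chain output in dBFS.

-24 dBFS

Stage 1: 20 dB above -25 dBFS, reduced 20:1 to 1 dB above → -24 dBFS.
Stage 2: -24 dBFS is at or below the -22 dBFS threshold — no compression; output -24 dBFS.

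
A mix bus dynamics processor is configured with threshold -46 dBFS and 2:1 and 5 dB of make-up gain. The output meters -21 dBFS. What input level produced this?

-6 dBFS

Before make-up, the level was -21 − 5 = -26 dBFS.
That's 20 dB above the -46 dBFS threshold.
Undo the ratio: input overshoot = 20 × 2 = 40 dB, giving input = -6 dBFS.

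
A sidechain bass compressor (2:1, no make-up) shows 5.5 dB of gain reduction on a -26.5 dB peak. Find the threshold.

-37.5 dB

Input is 11 dB above T (since output overshoot × R = input overshoot: (-32 − T)·2 = -26.5 − T gives T = -37.5 dB).
Check: -37.5 + (-26.5 − (-37.5))/2 = -37.5 + 5.5 = -32 dB. ✓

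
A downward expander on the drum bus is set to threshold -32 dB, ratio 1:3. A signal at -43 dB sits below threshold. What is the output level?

-65 dB

Undershoot = (-32) − (-43) = 11 dB.
At 1:3, that expands to 33 dB under threshold.
Output = -32 − 33 = -65 dB.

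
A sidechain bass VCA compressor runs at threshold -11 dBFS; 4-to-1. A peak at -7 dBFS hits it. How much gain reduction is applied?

-7 dBFS exceeds the threshold by 4 dB.
A 4:1 ratio leaves 1 dB of that excess.
GR = overshoot in − overshoot out = 4 − 1 = 3 dB.

3 dB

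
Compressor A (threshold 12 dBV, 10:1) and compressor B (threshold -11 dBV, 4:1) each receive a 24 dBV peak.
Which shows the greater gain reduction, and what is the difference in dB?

B, by 15.45 dB

A: 12 dB over, compressed to 1.2 dB over, so 10.8 dB of GR.
B: 35 dB over, compressed to 8.75 dB over, so 26.25 dB of GR.
B reduces 15.45 dB more.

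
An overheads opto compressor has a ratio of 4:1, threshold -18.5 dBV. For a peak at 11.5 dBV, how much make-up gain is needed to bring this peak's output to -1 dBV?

Without make-up, output = threshold + overshoot/4 = -18.5 + 7.5 = -11 dBV.
Gap to target: 10 dB.

10 dB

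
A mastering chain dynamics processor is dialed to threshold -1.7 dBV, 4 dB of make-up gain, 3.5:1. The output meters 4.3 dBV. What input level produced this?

5.3 dBV

Before make-up, the level was 4.3 − 4 = 0.3 dBV.
The compressed level sits 0.3 − (-1.7) = 2 dB over threshold.
Undo the ratio: input overshoot = 2 × 3.5 = 7 dB, giving input = 5.3 dBV.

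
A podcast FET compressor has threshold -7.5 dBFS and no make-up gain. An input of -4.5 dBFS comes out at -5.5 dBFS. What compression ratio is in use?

Input overshoot = -4.5 − (-7.5) = 3 dB; output overshoot = -5.5 − (-7.5) = 2 dB.
Ratio = 3 / 2 = 1.5.

1.5:1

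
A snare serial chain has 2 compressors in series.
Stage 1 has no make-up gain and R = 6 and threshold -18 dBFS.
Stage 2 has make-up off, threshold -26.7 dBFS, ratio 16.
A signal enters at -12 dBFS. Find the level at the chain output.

-26.09375 dBFS

Stage 1: -12 dBFS is 6 dB over -18 dBFS; at 6:1 that becomes 1 dB over, giving -17 dBFS.
Stage 2: overshoot 9.7 dB → 9.7/16 = 0.60625 dB → -26.09375 dBFS.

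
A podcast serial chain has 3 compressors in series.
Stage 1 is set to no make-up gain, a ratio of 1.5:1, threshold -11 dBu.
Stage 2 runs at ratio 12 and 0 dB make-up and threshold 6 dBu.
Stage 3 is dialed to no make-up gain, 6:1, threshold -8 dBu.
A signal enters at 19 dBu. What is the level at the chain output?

Stage 1: 19 dBu is 30 dB over -11 dBu; at 1.5:1 that becomes 20 dB over, giving 9 dBu.
Stage 2: 3 dB above 6 dBu, reduced 12:1 to 0.25 dB above → 6.25 dBu.
Stage 3: 6.25 dBu is 14.25 dB over -8 dBu; at 6:1 that becomes 2.375 dB over, giving -5.625 dBu.

-5.625 dBu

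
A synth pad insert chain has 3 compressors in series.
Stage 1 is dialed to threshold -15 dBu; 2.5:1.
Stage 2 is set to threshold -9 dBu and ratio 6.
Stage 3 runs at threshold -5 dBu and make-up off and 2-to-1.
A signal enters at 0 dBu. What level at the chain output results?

-9 dBu

Stage 1: 0 dBu is 15 dB over -15 dBu; at 2.5:1 that becomes 6 dB over, giving -9 dBu.
Stage 2: -9 dBu ≤ -9 dBu, so stage 2 doesn't engage; output -9 dBu.
Stage 3: -9 dBu ≤ -5 dBu, so stage 3 doesn't engage; output -9 dBu.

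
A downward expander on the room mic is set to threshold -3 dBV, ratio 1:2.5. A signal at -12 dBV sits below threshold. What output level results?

Undershoot = (-3) − (-12) = 9 dB.
At 1:2.5, that expands to 22.5 dB under threshold.
Output = -3 − 22.5 = -25.5 dBV.

-25.5 dBV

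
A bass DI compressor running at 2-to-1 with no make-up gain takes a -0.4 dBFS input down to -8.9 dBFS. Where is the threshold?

-17.4 dBFS

Input is 17 dB above T (since output overshoot × R = input overshoot: (-8.9 − T)·2 = -0.4 − T gives T = -17.4 dBFS).
Check: -17.4 + (-0.4 − (-17.4))/2 = -17.4 + 8.5 = -8.9 dBFS. ✓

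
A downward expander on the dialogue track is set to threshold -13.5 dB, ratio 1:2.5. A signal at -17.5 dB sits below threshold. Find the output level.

-23.5 dB

The input is 4 dB below the -13.5 dB threshold.
A 1:2.5 expander multiplies undershoot by 2.5: 4 × 2.5 = 10 dB below threshold.
Output = -13.5 − 10 = -23.5 dB.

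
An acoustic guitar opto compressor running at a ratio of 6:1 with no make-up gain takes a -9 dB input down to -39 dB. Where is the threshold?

-45 dB

Input is 36 dB above T (since output overshoot × R = input overshoot: (-39 − T)·6 = -9 − T gives T = -45 dB).
Check: -45 + (-9 − (-45))/6 = -45 + 6 = -39 dB. ✓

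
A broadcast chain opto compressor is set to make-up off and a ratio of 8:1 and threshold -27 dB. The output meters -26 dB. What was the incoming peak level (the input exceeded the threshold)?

The compressed level sits -26 − (-27) = 1 dB over threshold.
Undo the ratio: input overshoot = 1 × 8 = 8 dB, giving input = -19 dB.

-19 dB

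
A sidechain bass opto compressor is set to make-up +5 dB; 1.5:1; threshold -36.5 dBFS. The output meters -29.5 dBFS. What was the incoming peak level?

Remove make-up: -29.5 − 5 = -34.5 dBFS.
The compressed level sits -34.5 − (-36.5) = 2 dB over threshold.
Before 1.5:1 compression the overshoot was 2 × 1.5 = 3 dB, so input = -36.5 + 3 = -33.5 dBFS.

-33.5 dBFS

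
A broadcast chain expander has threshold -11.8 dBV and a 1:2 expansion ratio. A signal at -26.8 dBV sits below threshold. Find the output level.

-41.8 dBV

Undershoot = (-11.8) − (-26.8) = 15 dB.
At 1:2, that expands to 30 dB under threshold.
Output = -11.8 − 30 = -41.8 dBV.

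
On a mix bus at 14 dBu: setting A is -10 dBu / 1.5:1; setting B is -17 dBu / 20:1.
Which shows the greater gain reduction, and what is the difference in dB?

B, by 21.45 dB

A: GR = 24 − 24/1.5 = 8 dB.
B: GR = 31 − 31/20 = 29.45 dB.
Difference: 21.45 dB in favour of B.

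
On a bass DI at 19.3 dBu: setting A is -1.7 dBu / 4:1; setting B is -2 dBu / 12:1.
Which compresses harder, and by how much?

B, by 3.775 dB

A: overshoot 21 dB → output overshoot 5.25 dB → GR 15.75 dB.
B: overshoot 21.3 dB → output overshoot 1.775 dB → GR 19.525 dB.
Difference: 3.775 dB in favour of B.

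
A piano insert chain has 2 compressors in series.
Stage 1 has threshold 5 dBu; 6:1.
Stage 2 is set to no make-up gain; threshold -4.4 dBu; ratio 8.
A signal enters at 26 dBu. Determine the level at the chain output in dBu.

-2.7875 dBu

Stage 1: overshoot 21 dB → 21/6 = 3.5 dB → 8.5 dBu.
Stage 2: 8.5 dBu is 12.9 dB over -4.4 dBu; at 8:1 that becomes 1.6125 dB over, giving -2.7875 dBu.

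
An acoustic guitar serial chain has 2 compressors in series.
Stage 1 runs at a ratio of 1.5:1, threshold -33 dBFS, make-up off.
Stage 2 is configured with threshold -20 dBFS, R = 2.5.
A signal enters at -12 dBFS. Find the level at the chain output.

-19.6 dBFS

Stage 1: overshoot 21 dB → 21/1.5 = 14 dB → -19 dBFS.
Stage 2: -19 dBFS is 1 dB over -20 dBFS; at 2.5:1 that becomes 0.4 dB over, giving -19.6 dBFS.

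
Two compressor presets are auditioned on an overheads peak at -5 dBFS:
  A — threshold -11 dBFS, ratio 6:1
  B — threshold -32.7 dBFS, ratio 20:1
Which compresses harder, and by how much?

A: overshoot 6 dB → output overshoot 1 dB → GR 5 dB.
B: overshoot 27.7 dB → output overshoot 1.385 dB → GR 26.315 dB.
Difference: 21.315 dB in favour of B.

B, by 21.315 dB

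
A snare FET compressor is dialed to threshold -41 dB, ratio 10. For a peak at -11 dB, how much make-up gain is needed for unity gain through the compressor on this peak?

27 dB

Without make-up, output = threshold + overshoot/10 = -41 + 3 = -38 dB.
Gap to target: 27 dB.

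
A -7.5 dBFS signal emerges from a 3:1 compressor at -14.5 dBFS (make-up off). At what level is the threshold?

-18 dBFS

Gain reduction = -7.5 − (-14.5) = 7 dB; output overshoot = GR / (R − 1) = 7 / 2 = 3.5 dB.
Threshold = output − output overshoot = -14.5 − 3.5 = -18 dBFS.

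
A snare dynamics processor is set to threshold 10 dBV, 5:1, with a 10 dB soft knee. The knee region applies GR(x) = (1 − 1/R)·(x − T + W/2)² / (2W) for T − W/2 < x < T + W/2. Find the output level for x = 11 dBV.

9.56 dBV

x − T + W/2 = 11 − 10 + 5 = 6.
GR = (1 − 1/5) × 6² / 20 = 0.8 × 36 / 20 = 1.44 dB.
Output = 11 − 1.44 = 9.56 dBV.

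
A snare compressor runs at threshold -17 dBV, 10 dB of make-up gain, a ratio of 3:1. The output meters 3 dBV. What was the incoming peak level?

Stripping the +10 dB make-up gives -7 dBV at the gain stage.
That's 10 dB above the -17 dBV threshold.
Undo the ratio: input overshoot = 10 × 3 = 30 dB, giving input = 13 dBV.

13 dBV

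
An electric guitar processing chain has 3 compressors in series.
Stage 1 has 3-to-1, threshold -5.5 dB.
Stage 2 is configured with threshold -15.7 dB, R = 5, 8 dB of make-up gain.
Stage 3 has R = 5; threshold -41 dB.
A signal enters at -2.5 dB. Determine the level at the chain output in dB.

Stage 1: -2.5 dB is 3 dB over -5.5 dB; at 3:1 that becomes 1 dB over, giving -4.5 dB.
Stage 2: 11.2 dB above -15.7 dB, reduced 5:1 to 2.24 dB above → -13.46 dB; +8 dB make-up → -5.46 dB.
Stage 3: 35.54 dB above -41 dB, reduced 5:1 to 7.108 dB above → -33.892 dB.

-33.892 dB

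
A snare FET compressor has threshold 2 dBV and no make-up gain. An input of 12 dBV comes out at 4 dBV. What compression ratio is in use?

5:1

Input overshoot = 12 − 2 = 10 dB; output overshoot = 4 − 2 = 2 dB.
Ratio = 10 / 2 = 5.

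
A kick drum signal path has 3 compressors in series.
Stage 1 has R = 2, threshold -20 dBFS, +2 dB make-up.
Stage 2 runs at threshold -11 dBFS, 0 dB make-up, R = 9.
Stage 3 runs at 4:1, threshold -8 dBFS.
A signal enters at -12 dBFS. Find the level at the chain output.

Stage 1: -12 dBFS is 8 dB over -20 dBFS; at 2:1 that becomes 4 dB over, giving -16 dBFS; +2 dB make-up → -14 dBFS.
Stage 2: -14 dBFS is at or below the -11 dBFS threshold — no compression; output -14 dBFS.
Stage 3: -14 dBFS ≤ -8 dBFS, so stage 3 doesn't engage; output -14 dBFS.

-14 dBFS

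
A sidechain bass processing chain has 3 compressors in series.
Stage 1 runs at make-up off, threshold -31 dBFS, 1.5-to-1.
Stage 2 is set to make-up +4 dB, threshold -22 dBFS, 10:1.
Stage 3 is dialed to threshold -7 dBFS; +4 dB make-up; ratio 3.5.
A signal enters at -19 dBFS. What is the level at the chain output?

Stage 1: overshoot 12 dB → 12/1.5 = 8 dB → -23 dBFS.
Stage 2: -23 dBFS ≤ -22 dBFS, so stage 2 doesn't engage; make-up brings it to -19 dBFS.
Stage 3: -19 dBFS ≤ -7 dBFS, so stage 3 doesn't engage; make-up brings it to -15 dBFS.

-15 dBFS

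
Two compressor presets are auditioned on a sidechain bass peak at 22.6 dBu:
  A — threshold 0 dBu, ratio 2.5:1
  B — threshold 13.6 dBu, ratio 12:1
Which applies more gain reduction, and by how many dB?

A, by 5.31 dB

A: GR = 22.6 − 22.6/2.5 = 13.56 dB.
B: GR = 9 − 9/12 = 8.25 dB.
A applies 5.31 dB more gain reduction.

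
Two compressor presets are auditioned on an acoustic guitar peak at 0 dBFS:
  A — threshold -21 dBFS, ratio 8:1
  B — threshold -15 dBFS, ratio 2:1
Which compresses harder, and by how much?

A, by 10.875 dB

A: GR = 21 − 21/8 = 18.375 dB.
B: GR = 15 − 15/2 = 7.5 dB.
A applies 10.875 dB more gain reduction.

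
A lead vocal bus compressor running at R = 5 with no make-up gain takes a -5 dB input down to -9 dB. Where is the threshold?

-10 dB

Let T be the threshold. Output overshoot = (input overshoot)/R, so -9 − T = (-5 − T)/5.
5·(-9 − T) = -5 − T → 4·T = -45 − (-5) = -40.
T = -40/4 = -10 dB.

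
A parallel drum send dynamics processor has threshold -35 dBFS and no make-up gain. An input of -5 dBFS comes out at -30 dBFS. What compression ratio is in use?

Input overshoot = -5 − (-35) = 30 dB; output overshoot = -30 − (-35) = 5 dB.
Ratio = 30 / 5 = 6.

6:1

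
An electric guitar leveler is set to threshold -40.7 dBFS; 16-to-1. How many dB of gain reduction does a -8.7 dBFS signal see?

30 dB

-8.7 dBFS exceeds the threshold by 32 dB.
At 16:1, output sits 32/16 = 2 dB above threshold.
GR = overshoot in − overshoot out = 32 − 2 = 30 dB.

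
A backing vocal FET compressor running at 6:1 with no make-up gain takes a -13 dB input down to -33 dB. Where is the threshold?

-37 dB

Input is 24 dB above T (since output overshoot × R = input overshoot: (-33 − T)·6 = -13 − T gives T = -37 dB).
Check: -37 + (-13 − (-37))/6 = -37 + 4 = -33 dB. ✓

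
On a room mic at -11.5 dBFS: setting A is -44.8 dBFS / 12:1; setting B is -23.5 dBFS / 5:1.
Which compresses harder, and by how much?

A: GR = 33.3 − 33.3/12 = 30.525 dB.
B: GR = 12 − 12/5 = 9.6 dB.
Difference: 20.925 dB in favour of A.

A, by 20.925 dB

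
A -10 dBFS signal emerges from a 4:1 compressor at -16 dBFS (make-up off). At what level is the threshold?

-18 dBFS

Gain reduction = -10 − (-16) = 6 dB; output overshoot = GR / (R − 1) = 6 / 3 = 2 dB.
Threshold = output − output overshoot = -16 − 2 = -18 dBFS.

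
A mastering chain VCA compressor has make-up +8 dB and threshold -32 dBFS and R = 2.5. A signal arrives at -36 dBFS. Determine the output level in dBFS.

-28 dBFS

-36 dBFS is 4 dB below the -32 dBFS threshold, so no gain reduction is applied.
Make-up gain adds 8 dB: -36 + 8 = -28 dBFS.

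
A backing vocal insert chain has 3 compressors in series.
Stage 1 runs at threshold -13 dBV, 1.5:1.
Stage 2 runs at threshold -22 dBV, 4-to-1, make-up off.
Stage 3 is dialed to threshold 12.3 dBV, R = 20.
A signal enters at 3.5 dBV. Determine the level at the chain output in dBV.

Stage 1: 3.5 dBV is 16.5 dB over -13 dBV; at 1.5:1 that becomes 11 dB over, giving -2 dBV.
Stage 2: 20 dB above -22 dBV, reduced 4:1 to 5 dB above → -17 dBV.
Stage 3: -17 dBV ≤ 12.3 dBV, so stage 3 doesn't engage; output -17 dBV.

-17 dBV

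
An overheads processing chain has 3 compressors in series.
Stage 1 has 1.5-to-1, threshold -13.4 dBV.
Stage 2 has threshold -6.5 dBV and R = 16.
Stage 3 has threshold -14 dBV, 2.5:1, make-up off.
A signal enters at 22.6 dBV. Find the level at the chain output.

Stage 1: overshoot 36 dB → 36/1.5 = 24 dB → 10.6 dBV.
Stage 2: 17.1 dB above -6.5 dBV, reduced 16:1 to 1.06875 dB above → -5.43125 dBV.
Stage 3: -5.43125 dBV is 8.56875 dB over -14 dBV; at 2.5:1 that becomes 3.4275 dB over, giving -10.5725 dBV.

-10.5725 dBV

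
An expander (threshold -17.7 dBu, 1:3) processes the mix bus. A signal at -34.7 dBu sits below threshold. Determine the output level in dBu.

-68.7 dBu

Undershoot = (-17.7) − (-34.7) = 17 dB.
At 1:3, that expands to 51 dB under threshold.
Output = -17.7 − 51 = -68.7 dBu.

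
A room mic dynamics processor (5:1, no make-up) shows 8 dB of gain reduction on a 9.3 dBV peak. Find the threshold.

Input is 10 dB above T (since output overshoot × R = input overshoot: (1.3 − T)·5 = 9.3 − T gives T = -0.7 dBV).
Check: -0.7 + (9.3 − (-0.7))/5 = -0.7 + 2 = 1.3 dBV. ✓

-0.7 dBV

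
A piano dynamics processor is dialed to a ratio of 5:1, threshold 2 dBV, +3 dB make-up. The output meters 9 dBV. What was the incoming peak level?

Stripping the +3 dB make-up gives 6 dBV at the gain stage.
That's 4 dB above the 2 dBV threshold.
Before 5:1 compression the overshoot was 4 × 5 = 20 dB, so input = 2 + 20 = 22 dBV.

22 dBV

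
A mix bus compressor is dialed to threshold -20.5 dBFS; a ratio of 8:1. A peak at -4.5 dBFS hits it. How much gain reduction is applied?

-4.5 dBFS exceeds the threshold by 16 dB.
After 8:1 compression the overshoot becomes 16/8 = 2 dB.
So the signal is attenuated by 16 − 2 = 14 dB.

14 dB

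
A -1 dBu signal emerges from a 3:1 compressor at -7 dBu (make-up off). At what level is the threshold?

-10 dBu

Let T be the threshold. Output overshoot = (input overshoot)/R, so -7 − T = (-1 − T)/3.
3·(-7 − T) = -1 − T → 2·T = -21 − (-1) = -20.
T = -20/2 = -10 dBu.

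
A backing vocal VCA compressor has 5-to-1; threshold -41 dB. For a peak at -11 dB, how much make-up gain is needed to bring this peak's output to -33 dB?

2 dB

The peak compresses to -41 + 30/5 = -35 dB.
To reach -33 dB requires -33 − (-35) = 2 dB of make-up.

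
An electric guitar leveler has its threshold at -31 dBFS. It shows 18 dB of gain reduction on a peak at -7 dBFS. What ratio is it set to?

Input overshoot = -7 − (-31) = 24 dB.
Output overshoot = 24 − 18 = 6 dB.
Ratio = input overshoot / output overshoot = 24 / 6 = 4.

4:1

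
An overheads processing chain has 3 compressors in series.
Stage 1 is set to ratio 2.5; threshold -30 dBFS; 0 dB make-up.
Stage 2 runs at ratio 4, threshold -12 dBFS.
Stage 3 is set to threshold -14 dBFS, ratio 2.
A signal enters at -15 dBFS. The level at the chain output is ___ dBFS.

Stage 1: overshoot 15 dB → 15/2.5 = 6 dB → -24 dBFS.
Stage 2: -24 dBFS is at or below the -12 dBFS threshold — no compression; output -24 dBFS.
Stage 3: below threshold (-24 ≤ -14); passes unchanged; output -24 dBFS.

-24 dBFS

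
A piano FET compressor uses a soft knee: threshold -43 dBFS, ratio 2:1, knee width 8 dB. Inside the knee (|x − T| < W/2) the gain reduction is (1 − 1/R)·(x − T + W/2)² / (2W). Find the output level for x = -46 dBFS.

-46.03125 dBFS

x − T + W/2 = -46 − (-43) + 4 = 1.
GR = (1 − 1/2) × 1² / 16 = 0.5 × 1 / 16 = 0.03125 dB.
Output = -46 − 0.03125 = -46.03125 dBFS.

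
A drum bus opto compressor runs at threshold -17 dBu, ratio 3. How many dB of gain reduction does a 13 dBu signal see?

13 dBu exceeds the threshold by 30 dB.
At 3:1, output sits 30/3 = 10 dB above threshold.
So the signal is attenuated by 30 − 10 = 20 dB.

20 dB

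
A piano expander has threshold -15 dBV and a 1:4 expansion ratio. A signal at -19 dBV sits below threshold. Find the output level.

Below threshold, a 1:4 expander applies gain = (4−1)×(T − x) of attenuation.
(4−1) × 4 = 12 dB, so output = -19 − 12 = -31 dBV.

-31 dBV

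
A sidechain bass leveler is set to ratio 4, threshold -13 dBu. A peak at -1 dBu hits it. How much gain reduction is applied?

9 dB

Overshoot = -1 − (-13) = 12 dB.
After 4:1 compression the overshoot becomes 12/4 = 3 dB.
So the signal is attenuated by 12 − 3 = 9 dB.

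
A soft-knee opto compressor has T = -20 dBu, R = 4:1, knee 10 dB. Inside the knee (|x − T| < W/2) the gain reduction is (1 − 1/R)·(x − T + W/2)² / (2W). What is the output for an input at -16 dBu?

x − T + W/2 = -16 − (-20) + 5 = 9.
GR = (1 − 1/4) × 9² / 20 = 0.75 × 81 / 20 = 3.0375 dB.
Output = -16 − 3.0375 = -19.0375 dBu.

-19.0375 dBu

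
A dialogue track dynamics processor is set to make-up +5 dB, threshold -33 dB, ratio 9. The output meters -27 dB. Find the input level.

Stripping the +5 dB make-up gives -32 dB at the gain stage.
That's 1 dB above the -33 dB threshold.
Input overshoot = R × output overshoot = 9 dB → input = -33 + 9 = -24 dB.

-24 dB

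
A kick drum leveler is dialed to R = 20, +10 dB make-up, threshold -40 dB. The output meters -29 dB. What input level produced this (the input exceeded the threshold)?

Before make-up, the level was -29 − 10 = -39 dB.
The compressed level sits -39 − (-40) = 1 dB over threshold.
Before 20:1 compression the overshoot was 1 × 20 = 20 dB, so input = -40 + 20 = -20 dB.

-20 dB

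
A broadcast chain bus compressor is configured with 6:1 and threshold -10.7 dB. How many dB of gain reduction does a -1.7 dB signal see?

7.5 dB

-1.7 dB exceeds the threshold by 9 dB.
At 6:1, output sits 9/6 = 1.5 dB above threshold.
GR = overshoot in − overshoot out = 9 − 1.5 = 7.5 dB.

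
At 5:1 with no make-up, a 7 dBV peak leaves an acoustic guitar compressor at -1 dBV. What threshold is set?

Input is 10 dB above T (since output overshoot × R = input overshoot: (-1 − T)·5 = 7 − T gives T = -3 dBV).
Check: -3 + (7 − (-3))/5 = -3 + 2 = -1 dBV. ✓

-3 dBV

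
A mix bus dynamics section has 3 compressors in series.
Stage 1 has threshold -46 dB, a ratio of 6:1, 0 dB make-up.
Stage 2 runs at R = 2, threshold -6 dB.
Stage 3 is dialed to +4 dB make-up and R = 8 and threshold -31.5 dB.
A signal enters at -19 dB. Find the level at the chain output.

-37.5 dB

Stage 1: overshoot 27 dB → 27/6 = 4.5 dB → -41.5 dB.
Stage 2: -41.5 dB ≤ -6 dB, so stage 2 doesn't engage; output -41.5 dB.
Stage 3: -41.5 dB ≤ -31.5 dB, so stage 3 doesn't engage; make-up brings it to -37.5 dB.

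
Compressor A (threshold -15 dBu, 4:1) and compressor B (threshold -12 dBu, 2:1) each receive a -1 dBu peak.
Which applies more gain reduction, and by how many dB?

A, by 5 dB

A: GR = 14 − 14/4 = 10.5 dB.
B: GR = 11 − 11/2 = 5.5 dB.
A applies 5 dB more gain reduction.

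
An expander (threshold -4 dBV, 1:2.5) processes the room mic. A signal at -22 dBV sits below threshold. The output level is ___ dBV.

-49 dBV

Undershoot = (-4) − (-22) = 18 dB.
At 1:2.5, that expands to 45 dB under threshold.
Output = -4 − 45 = -49 dBV.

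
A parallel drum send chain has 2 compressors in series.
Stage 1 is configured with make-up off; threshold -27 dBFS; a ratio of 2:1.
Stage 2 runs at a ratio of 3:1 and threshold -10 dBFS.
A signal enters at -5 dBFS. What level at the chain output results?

Stage 1: overshoot 22 dB → 22/2 = 11 dB → -16 dBFS.
Stage 2: -16 dBFS is at or below the -10 dBFS threshold — no compression; output -16 dBFS.

-16 dBFS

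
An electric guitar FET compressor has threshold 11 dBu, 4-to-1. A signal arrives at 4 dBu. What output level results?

4 dBu is 7 dB below the 11 dBu threshold, so no gain reduction is applied.
Output = input = 4 dBu.

4 dBu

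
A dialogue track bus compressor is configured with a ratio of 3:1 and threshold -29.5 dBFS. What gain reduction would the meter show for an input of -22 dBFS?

5 dB

The signal is 7.5 dB above threshold.
A 3:1 ratio leaves 2.5 dB of that excess.
GR = overshoot in − overshoot out = 7.5 − 2.5 = 5 dB.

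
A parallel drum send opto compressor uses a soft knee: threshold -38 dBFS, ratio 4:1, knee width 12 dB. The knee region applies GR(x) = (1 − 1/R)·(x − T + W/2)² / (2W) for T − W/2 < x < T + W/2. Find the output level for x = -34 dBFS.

-37.125 dBFS

x − T + W/2 = -34 − (-38) + 6 = 10.
GR = (1 − 1/4) × 10² / 24 = 0.75 × 100 / 24 = 3.125 dB.
Output = -34 − 3.125 = -37.125 dBFS.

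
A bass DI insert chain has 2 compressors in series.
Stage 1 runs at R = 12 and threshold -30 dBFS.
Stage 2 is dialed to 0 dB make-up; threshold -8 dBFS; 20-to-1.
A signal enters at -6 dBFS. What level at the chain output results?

-28 dBFS

Stage 1: -6 dBFS is 24 dB over -30 dBFS; at 12:1 that becomes 2 dB over, giving -28 dBFS.
Stage 2: below threshold (-28 ≤ -8); passes unchanged; output -28 dBFS.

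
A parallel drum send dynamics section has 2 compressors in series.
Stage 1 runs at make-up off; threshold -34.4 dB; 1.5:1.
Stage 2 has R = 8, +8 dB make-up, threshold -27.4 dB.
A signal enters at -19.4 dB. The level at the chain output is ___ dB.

Stage 1: -19.4 dB is 15 dB over -34.4 dB; at 1.5:1 that becomes 10 dB over, giving -24.4 dB.
Stage 2: 3 dB above -27.4 dB, reduced 8:1 to 0.375 dB above → -27.025 dB; +8 dB make-up → -19.025 dB.

-19.025 dB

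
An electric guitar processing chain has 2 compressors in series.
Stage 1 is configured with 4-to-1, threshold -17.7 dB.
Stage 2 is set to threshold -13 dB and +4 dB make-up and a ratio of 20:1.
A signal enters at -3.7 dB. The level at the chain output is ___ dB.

Stage 1: overshoot 14 dB → 14/4 = 3.5 dB → -14.2 dB.
Stage 2: -14.2 dB ≤ -13 dB, so stage 2 doesn't engage; make-up brings it to -10.2 dB.

-10.2 dB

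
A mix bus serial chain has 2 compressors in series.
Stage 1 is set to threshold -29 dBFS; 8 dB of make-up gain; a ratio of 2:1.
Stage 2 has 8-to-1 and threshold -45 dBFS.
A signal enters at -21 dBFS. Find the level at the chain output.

-41.5 dBFS

Stage 1: -21 dBFS is 8 dB over -29 dBFS; at 2:1 that becomes 4 dB over, giving -25 dBFS; +8 dB make-up → -17 dBFS.
Stage 2: 28 dB above -45 dBFS, reduced 8:1 to 3.5 dB above → -41.5 dBFS.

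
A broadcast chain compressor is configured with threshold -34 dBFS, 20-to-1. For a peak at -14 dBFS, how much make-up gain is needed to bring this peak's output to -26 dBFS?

7 dB

Without make-up, output = threshold + overshoot/20 = -34 + 1 = -33 dBFS.
Gap to target: 7 dB.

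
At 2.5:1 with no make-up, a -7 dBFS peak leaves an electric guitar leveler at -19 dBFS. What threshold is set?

-27 dBFS

Let T be the threshold. Output overshoot = (input overshoot)/R, so -19 − T = (-7 − T)/2.5.
2.5·(-19 − T) = -7 − T → 1.5·T = -47.5 − (-7) = -40.5.
T = -40.5/1.5 = -27 dBFS.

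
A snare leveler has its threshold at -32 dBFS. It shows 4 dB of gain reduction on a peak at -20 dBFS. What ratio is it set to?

1.5:1

Input overshoot = -20 − (-32) = 12 dB.
Output overshoot = 12 − 4 = 8 dB.
Ratio = input overshoot / output overshoot = 12 / 8 = 1.5.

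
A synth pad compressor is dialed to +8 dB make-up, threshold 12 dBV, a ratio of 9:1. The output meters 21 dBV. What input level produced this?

21 dBV

Before make-up, the level was 21 − 8 = 13 dBV.
The compressed level sits 13 − 12 = 1 dB over threshold.
Before 9:1 compression the overshoot was 1 × 9 = 9 dB, so input = 12 + 9 = 21 dBV.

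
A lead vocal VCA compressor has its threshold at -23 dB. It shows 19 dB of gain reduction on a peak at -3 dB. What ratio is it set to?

20:1

Input overshoot = -3 − (-23) = 20 dB.
Output overshoot = 20 − 19 = 1 dB.
Ratio = input overshoot / output overshoot = 20 / 1 = 20.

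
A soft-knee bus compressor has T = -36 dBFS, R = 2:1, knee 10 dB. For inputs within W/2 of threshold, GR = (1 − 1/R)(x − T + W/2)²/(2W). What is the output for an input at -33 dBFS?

-34.6 dBFS

x − T + W/2 = -33 − (-36) + 5 = 8.
GR = (1 − 1/2) × 8² / 20 = 0.5 × 64 / 20 = 1.6 dB.
Output = -33 − 1.6 = -34.6 dBFS.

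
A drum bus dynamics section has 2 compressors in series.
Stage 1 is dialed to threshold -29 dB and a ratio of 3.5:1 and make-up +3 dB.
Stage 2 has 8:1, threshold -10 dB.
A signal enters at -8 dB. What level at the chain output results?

-20 dB

Stage 1: overshoot 21 dB → 21/3.5 = 6 dB → -23 dB; +3 dB make-up → -20 dB.
Stage 2: -20 dB ≤ -10 dB, so stage 2 doesn't engage; output -20 dB.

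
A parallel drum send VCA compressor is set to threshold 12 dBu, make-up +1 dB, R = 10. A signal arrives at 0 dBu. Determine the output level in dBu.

0 dBu is 12 dB below the 12 dBu threshold, so no gain reduction is applied.
Make-up gain adds 1 dB: 0 + 1 = 1 dBu.

1 dBu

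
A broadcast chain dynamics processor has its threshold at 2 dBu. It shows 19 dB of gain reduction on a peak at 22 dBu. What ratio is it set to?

Input overshoot = 22 − 2 = 20 dB.
Output overshoot = 20 − 19 = 1 dB.
Ratio = input overshoot / output overshoot = 20 / 1 = 20.

20:1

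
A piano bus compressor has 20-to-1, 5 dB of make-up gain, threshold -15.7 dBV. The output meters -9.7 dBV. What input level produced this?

4.3 dBV

Stripping the +5 dB make-up gives -14.7 dBV at the gain stage.
The compressed level sits -14.7 − (-15.7) = 1 dB over threshold.
Input overshoot = R × output overshoot = 20 dB → input = -15.7 + 20 = 4.3 dBV.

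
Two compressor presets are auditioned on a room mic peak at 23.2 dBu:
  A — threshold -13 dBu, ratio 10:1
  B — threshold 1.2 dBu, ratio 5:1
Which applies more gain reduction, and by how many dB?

A, by 14.98 dB

A: overshoot 36.2 dB → output overshoot 3.62 dB → GR 32.58 dB.
B: overshoot 22 dB → output overshoot 4.4 dB → GR 17.6 dB.
Difference: 14.98 dB in favour of A.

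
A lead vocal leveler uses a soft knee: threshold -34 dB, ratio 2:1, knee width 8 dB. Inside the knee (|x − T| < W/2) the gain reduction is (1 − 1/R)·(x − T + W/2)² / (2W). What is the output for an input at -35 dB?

-35.28125 dB

x − T + W/2 = -35 − (-34) + 4 = 3.
GR = (1 − 1/2) × 3² / 16 = 0.5 × 9 / 16 = 0.28125 dB.
Output = -35 − 0.28125 = -35.28125 dB.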